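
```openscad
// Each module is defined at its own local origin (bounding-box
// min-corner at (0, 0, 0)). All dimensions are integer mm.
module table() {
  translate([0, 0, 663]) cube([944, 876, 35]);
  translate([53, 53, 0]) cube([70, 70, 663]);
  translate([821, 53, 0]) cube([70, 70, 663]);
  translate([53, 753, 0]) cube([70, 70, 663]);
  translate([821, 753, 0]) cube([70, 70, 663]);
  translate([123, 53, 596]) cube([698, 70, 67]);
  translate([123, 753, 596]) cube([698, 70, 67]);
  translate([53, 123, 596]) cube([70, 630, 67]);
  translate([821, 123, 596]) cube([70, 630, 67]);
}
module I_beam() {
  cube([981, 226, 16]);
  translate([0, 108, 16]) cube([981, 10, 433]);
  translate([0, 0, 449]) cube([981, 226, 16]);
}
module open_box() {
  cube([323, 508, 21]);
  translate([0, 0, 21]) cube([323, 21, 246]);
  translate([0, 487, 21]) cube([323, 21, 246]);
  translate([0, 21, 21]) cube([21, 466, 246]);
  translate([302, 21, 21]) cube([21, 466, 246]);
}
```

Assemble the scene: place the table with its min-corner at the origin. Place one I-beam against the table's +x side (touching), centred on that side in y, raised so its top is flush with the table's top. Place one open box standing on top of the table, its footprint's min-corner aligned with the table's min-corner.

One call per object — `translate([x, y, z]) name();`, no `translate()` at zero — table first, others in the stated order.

table();
translate([944, 325, 233]) I_beam();
translate([0, 0, 698]) open_box();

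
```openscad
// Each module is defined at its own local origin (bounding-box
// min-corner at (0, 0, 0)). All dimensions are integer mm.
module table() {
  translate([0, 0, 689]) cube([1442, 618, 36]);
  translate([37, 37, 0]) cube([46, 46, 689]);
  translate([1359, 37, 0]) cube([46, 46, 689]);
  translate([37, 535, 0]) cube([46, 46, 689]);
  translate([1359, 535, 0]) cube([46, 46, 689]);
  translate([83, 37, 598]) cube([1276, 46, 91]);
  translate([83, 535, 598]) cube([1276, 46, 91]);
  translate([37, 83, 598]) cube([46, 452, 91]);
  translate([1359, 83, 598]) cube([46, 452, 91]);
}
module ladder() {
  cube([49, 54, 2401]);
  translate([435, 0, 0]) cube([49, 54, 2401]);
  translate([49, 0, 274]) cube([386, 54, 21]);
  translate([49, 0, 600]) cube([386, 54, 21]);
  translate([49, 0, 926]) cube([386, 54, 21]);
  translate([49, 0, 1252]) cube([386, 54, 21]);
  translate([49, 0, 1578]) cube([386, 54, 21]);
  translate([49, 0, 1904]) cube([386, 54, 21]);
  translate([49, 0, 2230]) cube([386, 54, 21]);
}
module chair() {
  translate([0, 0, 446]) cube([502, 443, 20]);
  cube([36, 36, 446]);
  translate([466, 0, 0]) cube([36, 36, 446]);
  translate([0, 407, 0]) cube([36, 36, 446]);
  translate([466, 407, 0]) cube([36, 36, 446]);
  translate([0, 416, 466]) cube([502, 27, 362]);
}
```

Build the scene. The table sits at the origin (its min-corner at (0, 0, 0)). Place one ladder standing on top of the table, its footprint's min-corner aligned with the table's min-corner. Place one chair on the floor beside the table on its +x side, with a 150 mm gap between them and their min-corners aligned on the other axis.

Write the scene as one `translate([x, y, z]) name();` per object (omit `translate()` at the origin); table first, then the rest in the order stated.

table();
translate([0, 0, 725]) ladder();
translate([1592, 0, 0]) chair();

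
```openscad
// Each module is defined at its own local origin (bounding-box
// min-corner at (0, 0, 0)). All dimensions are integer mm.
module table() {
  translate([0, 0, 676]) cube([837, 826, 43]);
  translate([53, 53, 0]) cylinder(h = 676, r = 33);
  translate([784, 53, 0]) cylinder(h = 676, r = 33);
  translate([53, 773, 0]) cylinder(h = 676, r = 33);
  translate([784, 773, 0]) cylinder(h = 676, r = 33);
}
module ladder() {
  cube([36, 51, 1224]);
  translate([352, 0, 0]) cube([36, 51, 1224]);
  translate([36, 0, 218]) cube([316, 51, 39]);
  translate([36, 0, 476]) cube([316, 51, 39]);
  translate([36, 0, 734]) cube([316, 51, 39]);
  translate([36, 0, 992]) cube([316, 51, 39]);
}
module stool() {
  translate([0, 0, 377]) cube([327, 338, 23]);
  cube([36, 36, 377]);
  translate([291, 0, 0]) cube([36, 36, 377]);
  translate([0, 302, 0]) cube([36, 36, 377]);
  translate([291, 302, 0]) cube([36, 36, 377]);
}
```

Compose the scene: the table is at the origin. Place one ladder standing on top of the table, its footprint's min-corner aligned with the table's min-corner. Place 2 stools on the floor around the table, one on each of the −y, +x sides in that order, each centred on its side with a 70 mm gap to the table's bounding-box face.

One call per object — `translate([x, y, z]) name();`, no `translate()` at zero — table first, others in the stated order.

table();
translate([0, 0, 719]) ladder();
translate([255, -408, 0]) stool();
translate([907, 244, 0]) stool();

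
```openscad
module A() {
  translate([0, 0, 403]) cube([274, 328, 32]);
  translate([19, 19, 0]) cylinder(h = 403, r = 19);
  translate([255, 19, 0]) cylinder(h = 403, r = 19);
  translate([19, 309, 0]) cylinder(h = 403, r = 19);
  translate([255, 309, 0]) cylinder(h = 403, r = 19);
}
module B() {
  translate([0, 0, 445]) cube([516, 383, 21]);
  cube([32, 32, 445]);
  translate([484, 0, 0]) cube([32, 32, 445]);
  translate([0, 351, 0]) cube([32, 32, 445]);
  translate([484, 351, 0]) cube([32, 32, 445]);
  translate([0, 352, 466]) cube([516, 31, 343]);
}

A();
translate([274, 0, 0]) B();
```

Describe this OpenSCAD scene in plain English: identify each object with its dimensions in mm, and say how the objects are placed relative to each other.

A is a four-legged stool. The seat is 274×328 mm, 32 mm thick, top at z = 435 mm. It stands on four round legs, each 38 mm in diameter, from z = 0 to the seat underside, each leg's axis is inset half a diameter from the nearest pair of seat edges (so the leg's bounding box is flush with the corner).

B is a chair. The seat is a 516×383×21 mm slab with its top at z = 466 mm, on four 32×32 mm corner legs (flush with the seat edges, standing on z = 0). A flat backrest 31 mm thick, 343 mm tall, spans the full seat width and rises from the seat top along its +y edge, rear face flush with the rear of the seat.

The chair is against the stool's +x side, with their −y faces flush.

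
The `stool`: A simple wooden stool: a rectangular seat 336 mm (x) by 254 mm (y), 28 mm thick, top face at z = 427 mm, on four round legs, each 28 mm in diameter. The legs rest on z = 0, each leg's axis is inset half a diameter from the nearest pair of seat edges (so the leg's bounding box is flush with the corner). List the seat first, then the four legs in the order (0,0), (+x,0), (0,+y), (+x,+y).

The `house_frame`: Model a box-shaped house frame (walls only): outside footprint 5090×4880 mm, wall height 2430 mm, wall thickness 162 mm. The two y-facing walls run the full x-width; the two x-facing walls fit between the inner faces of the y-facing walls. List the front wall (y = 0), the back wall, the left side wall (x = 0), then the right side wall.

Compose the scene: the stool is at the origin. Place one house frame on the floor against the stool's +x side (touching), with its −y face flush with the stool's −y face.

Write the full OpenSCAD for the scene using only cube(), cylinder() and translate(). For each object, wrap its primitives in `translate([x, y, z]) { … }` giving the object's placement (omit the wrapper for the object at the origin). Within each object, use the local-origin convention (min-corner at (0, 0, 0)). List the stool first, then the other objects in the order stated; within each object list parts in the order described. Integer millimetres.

translate([0, 0, 399]) cube([336, 254, 28]);
translate([14, 14, 0]) cylinder(h = 399, r = 14);
translate([322, 14, 0]) cylinder(h = 399, r = 14);
translate([14, 240, 0]) cylinder(h = 399, r = 14);
translate([322, 240, 0]) cylinder(h = 399, r = 14);
translate([336, 0, 0]) {
  cube([5090, 162, 2430]);
  translate([0, 4718, 0]) cube([5090, 162, 2430]);
  translate([0, 162, 0]) cube([162, 4556, 2430]);
  translate([4928, 162, 0]) cube([162, 4556, 2430]);
}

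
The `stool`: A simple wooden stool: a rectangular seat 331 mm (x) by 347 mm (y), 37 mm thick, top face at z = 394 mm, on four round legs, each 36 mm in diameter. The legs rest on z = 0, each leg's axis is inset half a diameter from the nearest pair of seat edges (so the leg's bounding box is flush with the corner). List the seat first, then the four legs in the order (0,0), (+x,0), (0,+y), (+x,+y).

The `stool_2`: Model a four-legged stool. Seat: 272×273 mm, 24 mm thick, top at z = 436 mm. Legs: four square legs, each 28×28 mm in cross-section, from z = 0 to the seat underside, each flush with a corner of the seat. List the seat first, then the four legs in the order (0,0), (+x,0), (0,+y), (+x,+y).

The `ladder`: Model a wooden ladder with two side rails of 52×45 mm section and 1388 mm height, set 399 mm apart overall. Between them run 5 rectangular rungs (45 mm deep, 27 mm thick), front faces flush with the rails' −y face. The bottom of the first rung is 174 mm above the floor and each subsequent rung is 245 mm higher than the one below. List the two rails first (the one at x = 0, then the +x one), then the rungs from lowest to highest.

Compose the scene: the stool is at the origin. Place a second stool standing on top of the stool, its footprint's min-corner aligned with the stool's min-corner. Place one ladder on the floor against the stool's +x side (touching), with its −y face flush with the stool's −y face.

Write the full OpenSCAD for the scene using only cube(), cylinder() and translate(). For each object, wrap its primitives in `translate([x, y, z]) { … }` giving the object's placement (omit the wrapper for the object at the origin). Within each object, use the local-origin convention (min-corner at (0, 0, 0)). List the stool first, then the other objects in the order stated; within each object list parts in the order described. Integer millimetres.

translate([0, 0, 357]) cube([331, 347, 37]);
translate([18, 18, 0]) cylinder(h = 357, r = 18);
translate([313, 18, 0]) cylinder(h = 357, r = 18);
translate([18, 329, 0]) cylinder(h = 357, r = 18);
translate([313, 329, 0]) cylinder(h = 357, r = 18);
translate([0, 0, 394]) {
  translate([0, 0, 412]) cube([272, 273, 24]);
  cube([28, 28, 412]);
  translate([244, 0, 0]) cube([28, 28, 412]);
  translate([0, 245, 0]) cube([28, 28, 412]);
  translate([244, 245, 0]) cube([28, 28, 412]);
}
translate([331, 0, 0]) {
  cube([52, 45, 1388]);
  translate([347, 0, 0]) cube([52, 45, 1388]);
  translate([52, 0, 174]) cube([295, 45, 27]);
  translate([52, 0, 419]) cube([295, 45, 27]);
  translate([52, 0, 664]) cube([295, 45, 27]);
  translate([52, 0, 909]) cube([295, 45, 27]);
  translate([52, 0, 1154]) cube([295, 45, 27]);
}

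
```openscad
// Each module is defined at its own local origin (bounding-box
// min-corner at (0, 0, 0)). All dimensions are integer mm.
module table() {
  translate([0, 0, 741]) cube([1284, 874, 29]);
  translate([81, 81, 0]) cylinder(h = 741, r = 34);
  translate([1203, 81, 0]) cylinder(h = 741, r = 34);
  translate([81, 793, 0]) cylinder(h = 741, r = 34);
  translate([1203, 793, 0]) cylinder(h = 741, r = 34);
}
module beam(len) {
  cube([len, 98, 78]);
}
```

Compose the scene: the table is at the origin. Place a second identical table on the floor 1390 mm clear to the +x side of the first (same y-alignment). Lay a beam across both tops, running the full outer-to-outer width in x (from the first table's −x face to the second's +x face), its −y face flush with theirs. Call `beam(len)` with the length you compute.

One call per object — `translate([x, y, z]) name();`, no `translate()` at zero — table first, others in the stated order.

table();
translate([2674, 0, 0]) table();
translate([0, 0, 770]) beam(3958);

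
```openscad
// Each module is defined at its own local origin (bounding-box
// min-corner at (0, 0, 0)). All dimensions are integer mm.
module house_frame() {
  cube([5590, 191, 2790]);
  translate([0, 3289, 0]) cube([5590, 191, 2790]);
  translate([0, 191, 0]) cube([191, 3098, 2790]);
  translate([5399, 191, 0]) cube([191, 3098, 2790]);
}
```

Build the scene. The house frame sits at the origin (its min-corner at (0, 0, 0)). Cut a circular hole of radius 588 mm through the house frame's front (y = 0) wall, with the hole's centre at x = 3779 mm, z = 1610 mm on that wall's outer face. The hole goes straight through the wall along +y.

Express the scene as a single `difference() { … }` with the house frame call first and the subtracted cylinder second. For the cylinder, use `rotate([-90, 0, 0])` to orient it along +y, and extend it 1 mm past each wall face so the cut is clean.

difference() {
  house_frame();
  translate([3779, -1, 1610]) rotate([-90, 0, 0]) cylinder(h = 193, r = 588);
}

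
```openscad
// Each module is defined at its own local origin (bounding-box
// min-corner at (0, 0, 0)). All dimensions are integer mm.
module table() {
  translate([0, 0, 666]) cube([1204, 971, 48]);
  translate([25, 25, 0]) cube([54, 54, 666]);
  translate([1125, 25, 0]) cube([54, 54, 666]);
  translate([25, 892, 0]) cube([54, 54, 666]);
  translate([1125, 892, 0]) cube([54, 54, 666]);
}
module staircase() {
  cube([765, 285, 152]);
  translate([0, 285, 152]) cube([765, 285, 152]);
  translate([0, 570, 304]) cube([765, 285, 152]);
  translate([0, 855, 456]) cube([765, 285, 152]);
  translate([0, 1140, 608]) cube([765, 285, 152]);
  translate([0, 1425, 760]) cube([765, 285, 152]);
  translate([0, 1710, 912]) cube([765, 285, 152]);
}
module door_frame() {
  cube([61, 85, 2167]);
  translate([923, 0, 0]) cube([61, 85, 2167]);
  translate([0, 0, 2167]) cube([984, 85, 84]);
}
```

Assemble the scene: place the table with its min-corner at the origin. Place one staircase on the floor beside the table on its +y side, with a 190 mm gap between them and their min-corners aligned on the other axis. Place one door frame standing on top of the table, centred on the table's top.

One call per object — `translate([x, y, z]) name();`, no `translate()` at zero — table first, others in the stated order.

table();
translate([0, 1161, 0]) staircase();
translate([110, 443, 714]) door_frame();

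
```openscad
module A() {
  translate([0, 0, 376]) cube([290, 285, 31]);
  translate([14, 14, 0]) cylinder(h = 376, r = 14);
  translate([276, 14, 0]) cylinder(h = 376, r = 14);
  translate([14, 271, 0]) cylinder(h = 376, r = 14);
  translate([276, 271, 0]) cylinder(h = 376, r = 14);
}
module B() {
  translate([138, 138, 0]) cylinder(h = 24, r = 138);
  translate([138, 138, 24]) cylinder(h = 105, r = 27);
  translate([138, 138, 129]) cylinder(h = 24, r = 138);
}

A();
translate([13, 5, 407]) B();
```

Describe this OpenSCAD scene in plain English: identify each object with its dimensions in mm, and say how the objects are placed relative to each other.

A is a four-legged stool. The seat is 290×285 mm, 31 mm thick, top at z = 407 mm. It stands on four round legs, each 28 mm in diameter, from z = 0 to the seat underside, each leg's axis is inset half a diameter from the nearest pair of seat edges (so the leg's bounding box is flush with the corner).

B is a spool: two coaxial disc flanges of radius 138 mm and thickness 24 mm, joined by a core cylinder of radius 27 mm and height 105 mm. The lower flange rests on z = 0 and the three cylinders share a vertical axis.

The spool is on top of the stool.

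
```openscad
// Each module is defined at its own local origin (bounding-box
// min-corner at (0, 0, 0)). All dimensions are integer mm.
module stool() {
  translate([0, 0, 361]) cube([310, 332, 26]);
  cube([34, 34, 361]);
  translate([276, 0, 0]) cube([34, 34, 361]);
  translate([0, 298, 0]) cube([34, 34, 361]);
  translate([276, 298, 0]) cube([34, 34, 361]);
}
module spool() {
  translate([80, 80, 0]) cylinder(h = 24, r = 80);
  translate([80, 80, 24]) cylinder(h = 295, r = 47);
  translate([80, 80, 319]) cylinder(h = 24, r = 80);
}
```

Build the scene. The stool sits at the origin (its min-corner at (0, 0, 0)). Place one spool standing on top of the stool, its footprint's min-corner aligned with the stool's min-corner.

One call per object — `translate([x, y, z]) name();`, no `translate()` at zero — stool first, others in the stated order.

stool();
translate([0, 0, 387]) spool();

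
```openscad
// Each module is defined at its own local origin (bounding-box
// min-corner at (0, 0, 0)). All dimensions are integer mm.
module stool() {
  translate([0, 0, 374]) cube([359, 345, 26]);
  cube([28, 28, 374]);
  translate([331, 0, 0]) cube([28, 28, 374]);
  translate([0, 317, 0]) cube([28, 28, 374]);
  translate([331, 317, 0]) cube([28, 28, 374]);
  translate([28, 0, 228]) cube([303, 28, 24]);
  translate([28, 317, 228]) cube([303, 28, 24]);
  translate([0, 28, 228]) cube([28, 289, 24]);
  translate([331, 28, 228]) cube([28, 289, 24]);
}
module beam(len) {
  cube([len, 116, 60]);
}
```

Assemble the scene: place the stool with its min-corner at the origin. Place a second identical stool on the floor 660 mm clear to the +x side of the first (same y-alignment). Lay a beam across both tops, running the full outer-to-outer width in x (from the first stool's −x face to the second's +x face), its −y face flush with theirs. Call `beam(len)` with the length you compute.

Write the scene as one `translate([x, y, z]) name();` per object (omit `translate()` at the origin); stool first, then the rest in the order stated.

stool();
translate([1019, 0, 0]) stool();
translate([0, 0, 400]) beam(1378);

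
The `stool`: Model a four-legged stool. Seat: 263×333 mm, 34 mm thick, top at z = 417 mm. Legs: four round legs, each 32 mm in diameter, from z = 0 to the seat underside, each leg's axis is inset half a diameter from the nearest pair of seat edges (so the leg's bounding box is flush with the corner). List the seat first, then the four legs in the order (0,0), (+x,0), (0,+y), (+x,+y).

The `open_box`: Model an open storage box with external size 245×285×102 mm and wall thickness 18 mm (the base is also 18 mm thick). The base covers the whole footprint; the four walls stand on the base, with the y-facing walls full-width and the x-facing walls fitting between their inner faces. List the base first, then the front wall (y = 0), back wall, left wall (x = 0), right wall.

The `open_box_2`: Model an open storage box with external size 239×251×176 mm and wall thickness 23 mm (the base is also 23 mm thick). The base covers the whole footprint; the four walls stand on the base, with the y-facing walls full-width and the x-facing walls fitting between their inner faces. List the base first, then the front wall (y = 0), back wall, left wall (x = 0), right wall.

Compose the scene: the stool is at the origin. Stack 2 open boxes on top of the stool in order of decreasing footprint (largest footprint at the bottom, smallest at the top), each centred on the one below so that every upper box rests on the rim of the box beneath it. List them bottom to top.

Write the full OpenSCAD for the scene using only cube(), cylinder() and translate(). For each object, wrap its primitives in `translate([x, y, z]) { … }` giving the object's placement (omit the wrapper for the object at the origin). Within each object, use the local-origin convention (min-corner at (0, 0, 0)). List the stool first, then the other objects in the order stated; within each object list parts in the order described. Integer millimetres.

translate([0, 0, 383]) cube([263, 333, 34]);
translate([16, 16, 0]) cylinder(h = 383, r = 16);
translate([247, 16, 0]) cylinder(h = 383, r = 16);
translate([16, 317, 0]) cylinder(h = 383, r = 16);
translate([247, 317, 0]) cylinder(h = 383, r = 16);
translate([9, 24, 417]) {
  cube([245, 285, 18]);
  translate([0, 0, 18]) cube([245, 18, 84]);
  translate([0, 267, 18]) cube([245, 18, 84]);
  translate([0, 18, 18]) cube([18, 249, 84]);
  translate([227, 18, 18]) cube([18, 249, 84]);
}
translate([12, 41, 519]) {
  cube([239, 251, 23]);
  translate([0, 0, 23]) cube([239, 23, 153]);
  translate([0, 228, 23]) cube([239, 23, 153]);
  translate([0, 23, 23]) cube([23, 205, 153]);
  translate([216, 23, 23]) cube([23, 205, 153]);
}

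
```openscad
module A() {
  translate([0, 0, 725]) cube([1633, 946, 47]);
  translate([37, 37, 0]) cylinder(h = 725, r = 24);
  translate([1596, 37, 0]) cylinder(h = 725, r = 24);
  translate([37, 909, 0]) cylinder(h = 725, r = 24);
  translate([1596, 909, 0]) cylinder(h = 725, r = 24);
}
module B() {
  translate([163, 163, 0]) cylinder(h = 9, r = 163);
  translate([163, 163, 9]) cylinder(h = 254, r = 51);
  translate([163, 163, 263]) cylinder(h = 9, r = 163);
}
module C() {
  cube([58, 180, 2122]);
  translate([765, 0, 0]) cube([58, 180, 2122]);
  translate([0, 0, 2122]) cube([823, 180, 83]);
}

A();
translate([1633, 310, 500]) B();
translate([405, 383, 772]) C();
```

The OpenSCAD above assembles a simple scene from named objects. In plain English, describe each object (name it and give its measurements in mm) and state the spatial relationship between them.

A is a table with a 1633×946 mm rectangular top, 47 mm thick, top surface at z = 772 mm, supported by four round legs of 48 mm diameter, each leg's bounding box inset 13 mm from the nearest pair of top edges, running from the floor.

B is a spool: two coaxial disc flanges of radius 163 mm and thickness 9 mm, joined by a core cylinder of radius 51 mm and height 254 mm. The lower flange rests on z = 0 and the three cylinders share a vertical axis.

C is a door frame. The clear opening is 707 mm wide and 2122 mm high. Two 58 mm wide jambs, 180 mm deep, stand either side of the opening from the floor to the top of the opening. A 83 mm thick head sits across the top of both jambs, spanning the full outside width of the frame.

The spool is beside the table with their tops flush at z = 772. The door frame is on top of the table, centred.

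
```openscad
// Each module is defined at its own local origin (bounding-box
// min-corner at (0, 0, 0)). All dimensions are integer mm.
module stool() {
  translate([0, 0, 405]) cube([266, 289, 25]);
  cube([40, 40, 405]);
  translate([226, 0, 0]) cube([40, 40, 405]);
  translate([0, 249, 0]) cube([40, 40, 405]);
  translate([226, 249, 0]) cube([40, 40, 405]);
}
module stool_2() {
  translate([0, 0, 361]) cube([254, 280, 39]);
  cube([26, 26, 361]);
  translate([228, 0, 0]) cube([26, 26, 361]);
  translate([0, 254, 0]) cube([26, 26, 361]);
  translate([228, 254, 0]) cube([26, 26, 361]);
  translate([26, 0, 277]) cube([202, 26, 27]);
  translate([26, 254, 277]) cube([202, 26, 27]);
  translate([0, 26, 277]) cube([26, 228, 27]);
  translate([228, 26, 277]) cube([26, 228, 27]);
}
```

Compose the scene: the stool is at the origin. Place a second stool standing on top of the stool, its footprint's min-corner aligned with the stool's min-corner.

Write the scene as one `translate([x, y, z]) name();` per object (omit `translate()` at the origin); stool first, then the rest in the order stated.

stool();
translate([0, 0, 430]) stool_2();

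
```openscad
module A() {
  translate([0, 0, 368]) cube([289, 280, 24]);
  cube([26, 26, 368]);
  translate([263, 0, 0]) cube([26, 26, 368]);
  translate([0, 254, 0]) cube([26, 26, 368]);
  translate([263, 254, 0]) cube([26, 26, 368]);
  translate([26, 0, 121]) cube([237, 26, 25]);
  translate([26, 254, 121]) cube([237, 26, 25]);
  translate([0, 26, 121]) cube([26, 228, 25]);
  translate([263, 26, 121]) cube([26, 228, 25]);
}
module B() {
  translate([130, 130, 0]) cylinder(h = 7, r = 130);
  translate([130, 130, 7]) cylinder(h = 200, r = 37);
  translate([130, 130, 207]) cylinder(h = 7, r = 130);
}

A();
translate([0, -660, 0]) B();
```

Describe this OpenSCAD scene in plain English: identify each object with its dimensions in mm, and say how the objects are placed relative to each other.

A is a simple wooden stool: a rectangular seat 289 mm (x) by 280 mm (y), 24 mm thick, top face at z = 392 mm, on four square legs, each 26×26 mm in cross-section. The legs rest on z = 0, each flush with a corner of the seat. Four stretchers, 26 mm wide and 25 mm tall, connect adjacent legs with their undersides at z = 121 mm, each running between the inner faces of the legs it joins and aligned with the legs' outer faces on the other axis.

B is a spool: two coaxial disc flanges of radius 130 mm and thickness 7 mm, joined by a core cylinder of radius 37 mm and height 200 mm. The lower flange rests on z = 0 and the three cylinders share a vertical axis.

The spool is on the floor beside the stool on its −y side.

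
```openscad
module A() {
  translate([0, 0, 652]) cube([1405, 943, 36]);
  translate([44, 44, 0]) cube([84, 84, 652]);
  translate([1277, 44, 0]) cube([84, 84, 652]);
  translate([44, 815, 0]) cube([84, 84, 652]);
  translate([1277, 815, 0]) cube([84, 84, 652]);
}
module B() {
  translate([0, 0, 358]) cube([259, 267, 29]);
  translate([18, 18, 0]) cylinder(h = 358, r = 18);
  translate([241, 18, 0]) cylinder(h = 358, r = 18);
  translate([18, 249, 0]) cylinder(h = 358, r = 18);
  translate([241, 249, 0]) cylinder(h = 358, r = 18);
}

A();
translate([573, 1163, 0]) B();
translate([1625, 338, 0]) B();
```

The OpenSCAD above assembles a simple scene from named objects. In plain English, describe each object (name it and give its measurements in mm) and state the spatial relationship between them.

A is a table with a 1405×943 mm rectangular top, 36 mm thick, top surface at z = 688 mm, supported by four 84×84 mm square legs, each inset 44 mm from the nearest pair of top edges, running from the floor.

B is a four-legged stool. The seat is 259×267 mm, 29 mm thick, top at z = 387 mm. It stands on four round legs, each 36 mm in diameter, from z = 0 to the seat underside, each leg's axis is inset half a diameter from the nearest pair of seat edges (so the leg's bounding box is flush with the corner).

Two stools sit around the table at the +y, +x sides.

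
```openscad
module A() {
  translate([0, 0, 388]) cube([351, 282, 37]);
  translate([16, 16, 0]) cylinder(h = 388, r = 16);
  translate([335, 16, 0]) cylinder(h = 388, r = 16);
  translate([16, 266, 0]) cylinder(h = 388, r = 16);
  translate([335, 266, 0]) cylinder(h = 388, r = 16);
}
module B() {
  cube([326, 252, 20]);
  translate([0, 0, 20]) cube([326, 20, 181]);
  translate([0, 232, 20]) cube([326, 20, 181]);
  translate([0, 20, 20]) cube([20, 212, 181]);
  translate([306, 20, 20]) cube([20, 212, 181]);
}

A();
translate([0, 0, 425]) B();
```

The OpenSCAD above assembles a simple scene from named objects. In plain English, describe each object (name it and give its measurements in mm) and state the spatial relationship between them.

A is a four-legged stool. The seat is a 351×282×37 mm slab whose top surface is at z = 425 mm; four round legs, each 32 mm in diameter, run from the floor (z = 0) to the underside of the seat, each leg's axis is inset half a diameter from the nearest pair of seat edges (so the leg's bounding box is flush with the corner).

B is an open storage box with external size 326×252×201 mm and wall thickness 20 mm (the base is also 20 mm thick). The base covers the whole footprint; the four walls stand on the base, with the y-facing walls full-width and the x-facing walls fitting between their inner faces.

The open box is on top of the stool.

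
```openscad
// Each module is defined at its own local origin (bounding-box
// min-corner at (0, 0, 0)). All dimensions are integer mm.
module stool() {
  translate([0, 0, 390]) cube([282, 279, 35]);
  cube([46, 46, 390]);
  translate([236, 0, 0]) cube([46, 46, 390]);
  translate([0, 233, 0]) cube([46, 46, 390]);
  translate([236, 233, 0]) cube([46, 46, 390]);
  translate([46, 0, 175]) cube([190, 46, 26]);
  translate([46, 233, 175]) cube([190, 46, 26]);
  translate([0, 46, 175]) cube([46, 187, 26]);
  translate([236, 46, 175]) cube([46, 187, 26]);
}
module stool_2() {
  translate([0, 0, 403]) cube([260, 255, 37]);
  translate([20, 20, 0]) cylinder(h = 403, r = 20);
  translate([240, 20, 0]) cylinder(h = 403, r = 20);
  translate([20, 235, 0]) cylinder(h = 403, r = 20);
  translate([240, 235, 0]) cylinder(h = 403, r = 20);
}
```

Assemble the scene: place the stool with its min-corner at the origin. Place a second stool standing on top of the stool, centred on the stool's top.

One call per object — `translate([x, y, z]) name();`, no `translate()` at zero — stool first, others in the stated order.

stool();
translate([11, 12, 425]) stool_2();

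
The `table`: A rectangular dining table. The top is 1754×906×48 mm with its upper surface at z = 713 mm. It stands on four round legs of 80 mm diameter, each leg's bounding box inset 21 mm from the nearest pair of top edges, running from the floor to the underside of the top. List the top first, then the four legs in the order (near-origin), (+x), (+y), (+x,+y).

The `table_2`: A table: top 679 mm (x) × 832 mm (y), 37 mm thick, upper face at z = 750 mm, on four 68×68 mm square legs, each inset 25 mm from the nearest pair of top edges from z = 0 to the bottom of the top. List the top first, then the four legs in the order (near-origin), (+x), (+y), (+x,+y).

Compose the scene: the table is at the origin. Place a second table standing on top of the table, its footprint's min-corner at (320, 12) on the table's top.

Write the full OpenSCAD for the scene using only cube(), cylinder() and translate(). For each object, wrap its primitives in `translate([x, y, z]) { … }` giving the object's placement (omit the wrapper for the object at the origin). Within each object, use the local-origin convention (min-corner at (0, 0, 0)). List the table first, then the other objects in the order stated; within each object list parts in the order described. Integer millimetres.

translate([0, 0, 665]) cube([1754, 906, 48]);
translate([61, 61, 0]) cylinder(h = 665, r = 40);
translate([1693, 61, 0]) cylinder(h = 665, r = 40);
translate([61, 845, 0]) cylinder(h = 665, r = 40);
translate([1693, 845, 0]) cylinder(h = 665, r = 40);
translate([320, 12, 713]) {
  translate([0, 0, 713]) cube([679, 832, 37]);
  translate([25, 25, 0]) cube([68, 68, 713]);
  translate([586, 25, 0]) cube([68, 68, 713]);
  translate([25, 739, 0]) cube([68, 68, 713]);
  translate([586, 739, 0]) cube([68, 68, 713]);
}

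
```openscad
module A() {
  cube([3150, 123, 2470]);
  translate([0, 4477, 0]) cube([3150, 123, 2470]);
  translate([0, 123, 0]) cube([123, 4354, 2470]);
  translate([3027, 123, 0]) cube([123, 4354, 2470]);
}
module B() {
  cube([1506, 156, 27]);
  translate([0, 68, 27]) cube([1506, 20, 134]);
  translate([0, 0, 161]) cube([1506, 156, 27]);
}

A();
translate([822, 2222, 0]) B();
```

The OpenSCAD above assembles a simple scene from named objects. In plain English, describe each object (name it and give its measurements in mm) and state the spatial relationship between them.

A is the wall frame of a small rectangular building: four walls, each 2470 mm tall and 123 mm thick, enclosing a footprint 3150 mm (x) by 4600 mm (y) outside-to-outside, with no floor or roof. The front and back walls (the −y and +y sides) span the full width; the two side walls fit between them.

B is an I-beam lying along x, 1506 mm long. Overall section height 188 mm. Two flanges 156 mm wide (y) and 27 mm thick, one on the floor and one at the top; a web 20 mm thick runs between them, centred on the flange width.

The I-beam sits inside the house frame, centred.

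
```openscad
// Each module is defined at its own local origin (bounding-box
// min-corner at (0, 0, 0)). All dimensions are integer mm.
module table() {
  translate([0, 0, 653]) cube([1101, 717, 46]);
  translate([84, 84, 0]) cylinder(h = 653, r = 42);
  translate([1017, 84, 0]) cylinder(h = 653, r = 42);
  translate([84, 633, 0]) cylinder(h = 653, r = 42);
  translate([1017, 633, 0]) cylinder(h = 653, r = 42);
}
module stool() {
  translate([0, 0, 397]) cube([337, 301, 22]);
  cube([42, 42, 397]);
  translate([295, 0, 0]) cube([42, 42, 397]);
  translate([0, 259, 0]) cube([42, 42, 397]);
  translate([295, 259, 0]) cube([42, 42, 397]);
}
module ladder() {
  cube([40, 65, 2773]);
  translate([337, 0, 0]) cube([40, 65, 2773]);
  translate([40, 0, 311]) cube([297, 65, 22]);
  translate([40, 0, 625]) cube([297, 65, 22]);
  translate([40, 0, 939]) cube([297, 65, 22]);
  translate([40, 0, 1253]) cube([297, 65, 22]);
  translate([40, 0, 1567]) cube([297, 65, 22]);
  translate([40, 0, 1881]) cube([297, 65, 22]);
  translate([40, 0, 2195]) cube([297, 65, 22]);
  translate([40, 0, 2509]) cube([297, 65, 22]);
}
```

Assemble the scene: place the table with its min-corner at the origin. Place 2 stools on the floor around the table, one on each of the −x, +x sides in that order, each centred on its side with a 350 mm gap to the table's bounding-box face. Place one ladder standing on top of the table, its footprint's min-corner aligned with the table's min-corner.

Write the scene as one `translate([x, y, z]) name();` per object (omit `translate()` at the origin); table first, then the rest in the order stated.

table();
translate([-687, 208, 0]) stool();
translate([1451, 208, 0]) stool();
translate([0, 0, 699]) ladder();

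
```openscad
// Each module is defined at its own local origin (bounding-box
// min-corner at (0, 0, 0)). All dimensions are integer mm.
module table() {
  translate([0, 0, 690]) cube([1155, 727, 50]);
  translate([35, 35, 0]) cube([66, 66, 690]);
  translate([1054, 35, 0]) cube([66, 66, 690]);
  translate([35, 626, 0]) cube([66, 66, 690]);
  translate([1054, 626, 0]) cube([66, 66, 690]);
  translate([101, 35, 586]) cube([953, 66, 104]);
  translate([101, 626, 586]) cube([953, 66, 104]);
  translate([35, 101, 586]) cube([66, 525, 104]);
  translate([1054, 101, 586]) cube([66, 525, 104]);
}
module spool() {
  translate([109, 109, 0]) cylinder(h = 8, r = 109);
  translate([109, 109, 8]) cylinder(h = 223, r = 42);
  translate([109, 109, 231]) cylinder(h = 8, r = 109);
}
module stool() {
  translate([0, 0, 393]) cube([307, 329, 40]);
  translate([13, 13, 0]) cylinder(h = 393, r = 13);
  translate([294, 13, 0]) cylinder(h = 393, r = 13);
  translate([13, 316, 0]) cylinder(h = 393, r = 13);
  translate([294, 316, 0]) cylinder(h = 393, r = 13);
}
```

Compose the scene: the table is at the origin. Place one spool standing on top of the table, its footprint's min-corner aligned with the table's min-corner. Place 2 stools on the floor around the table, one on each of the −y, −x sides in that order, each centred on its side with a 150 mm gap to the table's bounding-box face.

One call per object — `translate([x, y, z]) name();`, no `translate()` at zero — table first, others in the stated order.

table();
translate([0, 0, 740]) spool();
translate([424, -479, 0]) stool();
translate([-457, 199, 0]) stool();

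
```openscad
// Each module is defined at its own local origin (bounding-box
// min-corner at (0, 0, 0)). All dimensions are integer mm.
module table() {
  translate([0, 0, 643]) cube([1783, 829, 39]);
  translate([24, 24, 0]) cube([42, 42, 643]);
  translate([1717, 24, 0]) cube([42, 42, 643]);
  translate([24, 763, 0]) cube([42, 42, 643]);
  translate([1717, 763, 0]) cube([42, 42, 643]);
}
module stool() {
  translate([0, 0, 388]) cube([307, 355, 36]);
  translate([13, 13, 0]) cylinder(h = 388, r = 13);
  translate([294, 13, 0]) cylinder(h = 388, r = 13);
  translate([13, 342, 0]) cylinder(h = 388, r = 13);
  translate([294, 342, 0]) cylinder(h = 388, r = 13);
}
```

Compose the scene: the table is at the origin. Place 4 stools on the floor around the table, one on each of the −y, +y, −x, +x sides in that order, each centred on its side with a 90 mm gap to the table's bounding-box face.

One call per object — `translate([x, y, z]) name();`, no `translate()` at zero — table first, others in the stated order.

table();
translate([738, -445, 0]) stool();
translate([738, 919, 0]) stool();
translate([-397, 237, 0]) stool();
translate([1873, 237, 0]) stool();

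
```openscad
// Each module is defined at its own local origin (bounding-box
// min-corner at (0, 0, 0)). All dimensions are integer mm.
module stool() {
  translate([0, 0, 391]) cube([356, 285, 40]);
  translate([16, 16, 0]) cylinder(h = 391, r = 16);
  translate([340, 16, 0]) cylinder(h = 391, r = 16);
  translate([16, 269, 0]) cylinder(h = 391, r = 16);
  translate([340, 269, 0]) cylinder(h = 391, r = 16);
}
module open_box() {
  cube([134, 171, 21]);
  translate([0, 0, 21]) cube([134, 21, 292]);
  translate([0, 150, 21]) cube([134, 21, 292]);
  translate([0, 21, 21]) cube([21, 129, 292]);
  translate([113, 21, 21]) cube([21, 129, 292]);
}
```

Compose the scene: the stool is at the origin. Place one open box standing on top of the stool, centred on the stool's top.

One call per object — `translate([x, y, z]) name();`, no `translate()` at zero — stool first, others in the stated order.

stool();
translate([111, 57, 431]) open_box();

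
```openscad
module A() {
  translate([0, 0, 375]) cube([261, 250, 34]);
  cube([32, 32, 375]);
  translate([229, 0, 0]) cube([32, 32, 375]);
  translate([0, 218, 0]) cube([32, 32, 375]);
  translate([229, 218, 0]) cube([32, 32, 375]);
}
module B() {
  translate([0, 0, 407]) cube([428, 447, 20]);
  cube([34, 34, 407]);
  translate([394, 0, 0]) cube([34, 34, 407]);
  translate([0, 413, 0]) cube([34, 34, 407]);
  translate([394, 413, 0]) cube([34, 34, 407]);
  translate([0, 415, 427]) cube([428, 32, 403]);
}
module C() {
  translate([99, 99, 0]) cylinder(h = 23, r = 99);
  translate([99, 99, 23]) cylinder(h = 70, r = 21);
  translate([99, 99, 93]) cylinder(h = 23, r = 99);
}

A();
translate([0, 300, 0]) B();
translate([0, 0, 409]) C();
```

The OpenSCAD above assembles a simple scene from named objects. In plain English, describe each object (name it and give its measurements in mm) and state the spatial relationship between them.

A is a simple wooden stool: a rectangular seat 261 mm (x) by 250 mm (y), 34 mm thick, top face at z = 409 mm, on four square legs, each 32×32 mm in cross-section. The legs rest on z = 0, each flush with a corner of the seat.

B is a chair: 428×447 mm seat, 20 mm thick, top at z = 427 mm, on four 34 mm square corner legs flush with the seat edges. A 32 mm thick backrest slab spans the full seat width, extending 403 mm above the seat top, its back face flush with the seat's +y edge.

C is a spool: two coaxial disc flanges of radius 99 mm and thickness 23 mm, joined by a core cylinder of radius 21 mm and height 70 mm. The lower flange rests on z = 0 and the three cylinders share a vertical axis.

The chair is on the floor beside the stool on its +y side. The spool is on top of the stool.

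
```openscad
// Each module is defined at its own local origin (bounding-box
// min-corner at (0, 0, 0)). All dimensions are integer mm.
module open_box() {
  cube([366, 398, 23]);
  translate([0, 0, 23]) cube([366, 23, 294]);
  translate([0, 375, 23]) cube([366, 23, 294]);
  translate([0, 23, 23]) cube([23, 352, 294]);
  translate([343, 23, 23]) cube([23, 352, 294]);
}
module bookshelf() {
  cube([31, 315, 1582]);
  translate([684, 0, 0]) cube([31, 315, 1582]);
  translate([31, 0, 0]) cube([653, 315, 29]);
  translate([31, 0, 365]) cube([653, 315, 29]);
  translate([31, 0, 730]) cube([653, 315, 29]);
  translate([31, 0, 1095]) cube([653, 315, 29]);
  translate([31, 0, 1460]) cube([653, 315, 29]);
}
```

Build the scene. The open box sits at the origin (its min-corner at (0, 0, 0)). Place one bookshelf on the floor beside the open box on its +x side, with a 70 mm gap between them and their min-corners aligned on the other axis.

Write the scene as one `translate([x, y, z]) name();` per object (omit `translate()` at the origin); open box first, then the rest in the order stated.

open_box();
translate([436, 0, 0]) bookshelf();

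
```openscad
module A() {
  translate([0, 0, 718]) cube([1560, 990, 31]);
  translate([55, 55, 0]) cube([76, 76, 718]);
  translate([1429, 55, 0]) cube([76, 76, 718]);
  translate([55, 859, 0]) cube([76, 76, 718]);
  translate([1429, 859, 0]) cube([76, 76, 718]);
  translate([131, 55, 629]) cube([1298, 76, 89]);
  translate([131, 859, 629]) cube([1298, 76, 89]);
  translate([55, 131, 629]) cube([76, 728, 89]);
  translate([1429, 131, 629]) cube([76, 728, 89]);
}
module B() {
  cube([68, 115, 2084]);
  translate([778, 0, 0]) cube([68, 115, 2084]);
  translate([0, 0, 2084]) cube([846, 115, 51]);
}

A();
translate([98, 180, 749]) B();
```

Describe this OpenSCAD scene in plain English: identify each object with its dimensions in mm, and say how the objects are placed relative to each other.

A is a table: top 1560 mm (x) × 990 mm (y), 31 mm thick, upper face at z = 749 mm, on four 76×76 mm square legs, each inset 55 mm from the nearest pair of top edges, running from z = 0 to the bottom of the top. Four apron rails, 76 mm thick and 89 mm tall, run between adjacent legs with their top edges flush with the underside of the top and their outer faces flush with the legs' outer faces.

B is a rectangular door frame: two vertical jambs of 68×115 mm section, 2084 mm tall, with a clear opening 710 mm wide between their inner faces. A header 51 mm tall and 115 mm deep lies on top of the jambs and spans the full outside width.

The door frame is on top of the table.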